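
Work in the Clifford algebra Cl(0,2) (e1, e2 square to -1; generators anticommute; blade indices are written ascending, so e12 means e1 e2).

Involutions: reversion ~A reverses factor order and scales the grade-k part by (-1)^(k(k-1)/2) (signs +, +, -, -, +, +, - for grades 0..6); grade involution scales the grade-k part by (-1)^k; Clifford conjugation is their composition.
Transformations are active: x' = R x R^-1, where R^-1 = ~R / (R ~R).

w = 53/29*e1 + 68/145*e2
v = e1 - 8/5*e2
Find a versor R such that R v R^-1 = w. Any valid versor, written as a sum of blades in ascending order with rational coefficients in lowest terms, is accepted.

Equal squares first: v^2 = w^2 = -89/25. Then v + w = 82/29*e1 - 164/145*e2 is a versor taking v to w, provided it is invertible.
Answer: 82/29*e1 - 164/145*e2


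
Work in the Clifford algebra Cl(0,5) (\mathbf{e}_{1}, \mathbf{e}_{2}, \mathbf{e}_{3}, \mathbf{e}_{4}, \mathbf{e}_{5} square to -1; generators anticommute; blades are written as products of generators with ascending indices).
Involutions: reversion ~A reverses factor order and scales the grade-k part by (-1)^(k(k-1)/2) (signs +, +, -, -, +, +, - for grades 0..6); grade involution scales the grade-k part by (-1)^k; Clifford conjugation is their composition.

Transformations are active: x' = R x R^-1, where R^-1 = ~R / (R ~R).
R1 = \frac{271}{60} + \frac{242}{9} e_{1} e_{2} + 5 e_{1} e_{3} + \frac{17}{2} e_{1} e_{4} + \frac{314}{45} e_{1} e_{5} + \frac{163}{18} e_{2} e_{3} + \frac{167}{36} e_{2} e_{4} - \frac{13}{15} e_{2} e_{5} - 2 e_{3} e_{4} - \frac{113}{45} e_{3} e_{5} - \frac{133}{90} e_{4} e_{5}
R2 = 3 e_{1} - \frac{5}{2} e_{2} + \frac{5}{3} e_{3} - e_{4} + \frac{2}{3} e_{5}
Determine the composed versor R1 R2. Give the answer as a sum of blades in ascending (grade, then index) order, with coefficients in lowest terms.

Distribute over the terms of R2 (each basis-blade product reordered to ascending indices, repeated generators contracted through their squares):
R1 (3 e_{1}) = \frac{271}{20} e_{1} + \frac{242}{3} e_{2} + 15 e_{3} + \frac{51}{2} e_{4} + \frac{314}{15} e_{5} + \frac{163}{6} e_{1} e_{2} e_{3} + \frac{167}{12} e_{1} e_{2} e_{4} - \frac{13}{5} e_{1} e_{2} e_{5} - 6 e_{1} e_{3} e_{4} - \frac{113}{15} e_{1} e_{3} e_{5} - \frac{133}{30} e_{1} e_{4} e_{5}
R1 (-\frac{5}{2} e_{2}) = \frac{605}{9} e_{1} - \frac{271}{24} e_{2} - \frac{815}{36} e_{3} - \frac{835}{72} e_{4} + \frac{13}{6} e_{5} + \frac{25}{2} e_{1} e_{2} e_{3} + \frac{85}{4} e_{1} e_{2} e_{4} + \frac{157}{9} e_{1} e_{2} e_{5} + 5 e_{2} e_{3} e_{4} + \frac{113}{18} e_{2} e_{3} e_{5} + \frac{133}{36} e_{2} e_{4} e_{5}
R1 (\frac{5}{3} e_{3}) = -\frac{25}{3} e_{1} - \frac{815}{54} e_{2} + \frac{271}{36} e_{3} - \frac{10}{3} e_{4} - \frac{113}{27} e_{5} + \frac{1210}{27} e_{1} e_{2} e_{3} - \frac{85}{6} e_{1} e_{3} e_{4} - \frac{314}{27} e_{1} e_{3} e_{5} - \frac{835}{108} e_{2} e_{3} e_{4} + \frac{13}{9} e_{2} e_{3} e_{5} - \frac{133}{54} e_{3} e_{4} e_{5}
R1 (-e_{4}) = \frac{17}{2} e_{1} + \frac{167}{36} e_{2} - 2 e_{3} - \frac{271}{60} e_{4} + \frac{133}{90} e_{5} - \frac{242}{9} e_{1} e_{2} e_{4} - 5 e_{1} e_{3} e_{4} + \frac{314}{45} e_{1} e_{4} e_{5} - \frac{163}{18} e_{2} e_{3} e_{4} - \frac{13}{15} e_{2} e_{4} e_{5} - \frac{113}{45} e_{3} e_{4} e_{5}
R1 (\frac{2}{3} e_{5}) = -\frac{628}{135} e_{1} + \frac{26}{45} e_{2} + \frac{226}{135} e_{3} + \frac{133}{135} e_{4} + \frac{271}{90} e_{5} + \frac{484}{27} e_{1} e_{2} e_{5} + \frac{10}{3} e_{1} e_{3} e_{5} + \frac{17}{3} e_{1} e_{4} e_{5} + \frac{163}{27} e_{2} e_{3} e_{5} + \frac{167}{54} e_{2} e_{4} e_{5} - \frac{4}{3} e_{3} e_{4} e_{5}
Summing the partial products and collecting blades:
Answer: \frac{8239}{108} e_{1} + \frac{64259}{1080} e_{2} - \frac{59}{135} e_{3} + \frac{7601}{1080} e_{4} + \frac{6319}{270} e_{5} + \frac{2281}{27} e_{1} e_{2} e_{3} + \frac{149}{18} e_{1} e_{2} e_{4} + \frac{4424}{135} e_{1} e_{2} e_{5} - \frac{151}{6} e_{1} e_{3} e_{4} - \frac{2137}{135} e_{1} e_{3} e_{5} + \frac{739}{90} e_{1} e_{4} e_{5} - \frac{1273}{108} e_{2} e_{3} e_{4} + \frac{743}{54} e_{2} e_{3} e_{5} + \frac{3197}{540} e_{2} e_{4} e_{5} - \frac{1703}{270} e_{3} e_{4} e_{5}


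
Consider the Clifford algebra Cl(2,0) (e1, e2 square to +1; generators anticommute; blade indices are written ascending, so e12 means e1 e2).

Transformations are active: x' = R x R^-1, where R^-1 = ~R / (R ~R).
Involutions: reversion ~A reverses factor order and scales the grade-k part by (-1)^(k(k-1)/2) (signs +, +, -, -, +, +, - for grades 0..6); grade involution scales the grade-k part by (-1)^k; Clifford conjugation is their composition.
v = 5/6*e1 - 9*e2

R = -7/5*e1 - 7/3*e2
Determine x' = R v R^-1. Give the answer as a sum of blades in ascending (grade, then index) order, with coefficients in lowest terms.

~R = -7/5*e1 - 7/3*e2, and R ~R = 1666/225, so R^-1 = ~R / (1666/225).
R v = 119/6 + 1309/90*e12
Answer: -25/3*e1 - 7/2*e2


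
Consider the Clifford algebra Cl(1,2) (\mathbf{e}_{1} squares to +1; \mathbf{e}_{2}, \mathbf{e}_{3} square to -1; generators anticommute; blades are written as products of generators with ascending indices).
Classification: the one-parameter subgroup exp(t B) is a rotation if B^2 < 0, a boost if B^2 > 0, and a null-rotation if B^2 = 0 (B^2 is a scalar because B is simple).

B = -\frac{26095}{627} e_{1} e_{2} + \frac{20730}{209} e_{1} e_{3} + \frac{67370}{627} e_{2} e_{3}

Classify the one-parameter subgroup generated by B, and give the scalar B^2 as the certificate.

B^2 term by term: the squares give (-\frac{26095}{627})^2*(e_{1} e_{2})^2 + (\frac{20730}{209})^2*(e_{1} e_{3})^2 + (\frac{67370}{627})^2*(e_{2} e_{3})^2 = \frac{680949025}{393129}*(+1) + \frac{429732900}{43681}*(+1) + \frac{4538716900}{393129}*(-1) = 25 (each basis 2-blade squares to minus the product of its generators' squares); cross terms between blades sharing an index anticommute and cancel. So B^2 = 25.
Answer: boost, certificate B^2 = 25. The scalar 25 is the complete invariant here: its sign names the subgroup type.


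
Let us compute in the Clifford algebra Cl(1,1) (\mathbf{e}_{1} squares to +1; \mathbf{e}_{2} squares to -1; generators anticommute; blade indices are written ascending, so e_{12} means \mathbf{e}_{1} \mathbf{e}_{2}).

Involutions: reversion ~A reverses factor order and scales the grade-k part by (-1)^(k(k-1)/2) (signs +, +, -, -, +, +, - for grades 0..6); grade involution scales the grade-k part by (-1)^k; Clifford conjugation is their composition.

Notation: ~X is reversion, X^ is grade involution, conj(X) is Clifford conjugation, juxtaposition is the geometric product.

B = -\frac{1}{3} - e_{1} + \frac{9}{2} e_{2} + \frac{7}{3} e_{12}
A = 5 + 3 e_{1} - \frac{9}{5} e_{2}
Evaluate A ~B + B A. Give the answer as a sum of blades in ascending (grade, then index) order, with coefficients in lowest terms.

first term: \frac{103}{30} - \frac{9}{5} e_{1} + \frac{161}{10} e_{2} + \frac{1}{30} e_{12}
second term: \frac{103}{30} - \frac{9}{5} e_{1} + \frac{161}{10} e_{2} - \frac{1}{30} e_{12}
Answer: \frac{103}{15} - \frac{18}{5} e_{1} + \frac{161}{5} e_{2}


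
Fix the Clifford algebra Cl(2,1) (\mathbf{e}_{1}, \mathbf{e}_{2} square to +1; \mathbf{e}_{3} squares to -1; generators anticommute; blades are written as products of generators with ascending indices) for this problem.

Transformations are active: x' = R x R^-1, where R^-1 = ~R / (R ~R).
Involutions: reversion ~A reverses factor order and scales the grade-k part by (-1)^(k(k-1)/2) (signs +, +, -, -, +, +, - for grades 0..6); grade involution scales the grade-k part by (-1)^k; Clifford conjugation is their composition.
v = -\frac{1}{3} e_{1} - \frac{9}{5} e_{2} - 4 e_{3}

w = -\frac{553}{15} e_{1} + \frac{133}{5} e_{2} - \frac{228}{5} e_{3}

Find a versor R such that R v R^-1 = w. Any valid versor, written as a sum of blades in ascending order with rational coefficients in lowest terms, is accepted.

Construction: equal norms (both -\frac{2846}{225}) license R = v + w = -\frac{186}{5} e_{1} + \frac{124}{5} e_{2} - \frac{248}{5} e_{3} — nothing changes along that direction, while (v - w)/2 changes sign, so v maps onto w.
Answer: -\frac{186}{5} e_{1} + \frac{124}{5} e_{2} - \frac{248}{5} e_{3}


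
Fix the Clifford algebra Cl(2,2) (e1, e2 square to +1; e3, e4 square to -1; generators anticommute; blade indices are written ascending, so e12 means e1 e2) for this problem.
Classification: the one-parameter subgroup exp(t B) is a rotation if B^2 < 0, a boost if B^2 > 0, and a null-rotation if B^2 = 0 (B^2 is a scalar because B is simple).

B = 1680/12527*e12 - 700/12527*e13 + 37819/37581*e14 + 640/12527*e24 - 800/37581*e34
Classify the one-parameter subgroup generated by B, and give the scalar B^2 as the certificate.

B^2 term by term: the squares give (1680/12527)^2*(e12)^2 + (-700/12527)^2*(e13)^2 + (37819/37581)^2*(e14)^2 + (640/12527)^2*(e24)^2 + (-800/37581)^2*(e34)^2 = 2822400/156925729*(-1) + 490000/156925729*(+1) + 1430276761/1412331561*(+1) + 409600/156925729*(+1) + 640000/1412331561*(-1) = 1 (each basis 2-blade squares to minus the product of its generators' squares); cross terms between blades sharing an index anticommute and cancel; the commuting (index-disjoint) pairs give grade-4 terms 2*c*c'*(blade product), which cancel blade by blade — e1234: -896000/156925729 + 896000/156925729 = 0 — confirming B is simple. So B^2 = 1.
Answer: boost, certificate B^2 = 1. Why this suffices: the scalar 1 survives any versor conjugation, so its sign alone determines the class however B is presented.


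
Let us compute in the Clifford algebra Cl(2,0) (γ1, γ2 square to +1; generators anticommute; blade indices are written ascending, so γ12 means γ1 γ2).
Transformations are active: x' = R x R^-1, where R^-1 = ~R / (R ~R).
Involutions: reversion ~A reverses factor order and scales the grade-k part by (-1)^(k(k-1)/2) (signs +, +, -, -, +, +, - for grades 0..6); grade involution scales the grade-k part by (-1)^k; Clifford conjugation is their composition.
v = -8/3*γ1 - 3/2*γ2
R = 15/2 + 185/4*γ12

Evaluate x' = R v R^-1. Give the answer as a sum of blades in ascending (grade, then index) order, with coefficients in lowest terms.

~R = 15/2 - 185/4*γ12, and R ~R = 35125/16, so R^-1 = ~R / (35125/16).
R v = -715/8*γ1 + 1345/12*γ2
Answer: 8666/4215*γ1 + 6367/2810*γ2


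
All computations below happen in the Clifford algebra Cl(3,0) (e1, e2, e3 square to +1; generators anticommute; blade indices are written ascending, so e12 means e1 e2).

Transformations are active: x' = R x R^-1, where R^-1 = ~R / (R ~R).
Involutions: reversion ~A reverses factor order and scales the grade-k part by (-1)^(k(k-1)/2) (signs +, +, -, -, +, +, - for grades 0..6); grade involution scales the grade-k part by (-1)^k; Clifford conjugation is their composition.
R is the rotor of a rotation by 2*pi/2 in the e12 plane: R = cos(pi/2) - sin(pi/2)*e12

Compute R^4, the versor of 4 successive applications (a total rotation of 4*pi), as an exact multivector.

Rotor phase runs at HALF the rotation angle; powers of one rotor simply add phase, so after 4 steps in e12 the phase is 4*pi/2 = 2*pi and R^4 = cos(2*pi) - sin(2*pi)*e12.
cos(2*pi) = 1 and sin(2*pi) = 0, so R^4 = 1. The total rotation 4*pi is 2 full turns, so every vector returns to itself, yet the rotor is +1, back on the identity sheet (an even number of 2*pi turns).
Answer: 1


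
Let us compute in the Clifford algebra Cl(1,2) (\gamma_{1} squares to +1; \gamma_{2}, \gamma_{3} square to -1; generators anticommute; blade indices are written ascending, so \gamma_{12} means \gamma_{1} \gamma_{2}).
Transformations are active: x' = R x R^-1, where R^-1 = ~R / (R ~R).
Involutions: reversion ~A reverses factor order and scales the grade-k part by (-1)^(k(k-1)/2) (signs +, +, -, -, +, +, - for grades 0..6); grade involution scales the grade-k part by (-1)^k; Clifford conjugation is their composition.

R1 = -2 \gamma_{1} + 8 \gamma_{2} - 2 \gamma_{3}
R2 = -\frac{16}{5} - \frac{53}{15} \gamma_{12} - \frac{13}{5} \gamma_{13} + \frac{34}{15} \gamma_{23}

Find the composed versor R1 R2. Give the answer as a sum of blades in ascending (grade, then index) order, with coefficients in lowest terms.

Distribute over the terms of R1 (each basis-blade product reordered to ascending indices, repeated generators contracted through their squares):
(-2 \gamma_{1}) R2 = \frac{32}{5} \gamma_{1} + \frac{106}{15} \gamma_{2} + \frac{26}{5} \gamma_{3} - \frac{68}{15} \gamma_{123}
(8 \gamma_{2}) R2 = -\frac{424}{15} \gamma_{1} - \frac{128}{5} \gamma_{2} - \frac{272}{15} \gamma_{3} + \frac{104}{5} \gamma_{123}
(-2 \gamma_{3}) R2 = \frac{26}{5} \gamma_{1} - \frac{68}{15} \gamma_{2} + \frac{32}{5} \gamma_{3} + \frac{106}{15} \gamma_{123}
Summing the partial products and collecting blades:
Answer: -\frac{50}{3} \gamma_{1} - \frac{346}{15} \gamma_{2} - \frac{98}{15} \gamma_{3} + \frac{70}{3} \gamma_{123}


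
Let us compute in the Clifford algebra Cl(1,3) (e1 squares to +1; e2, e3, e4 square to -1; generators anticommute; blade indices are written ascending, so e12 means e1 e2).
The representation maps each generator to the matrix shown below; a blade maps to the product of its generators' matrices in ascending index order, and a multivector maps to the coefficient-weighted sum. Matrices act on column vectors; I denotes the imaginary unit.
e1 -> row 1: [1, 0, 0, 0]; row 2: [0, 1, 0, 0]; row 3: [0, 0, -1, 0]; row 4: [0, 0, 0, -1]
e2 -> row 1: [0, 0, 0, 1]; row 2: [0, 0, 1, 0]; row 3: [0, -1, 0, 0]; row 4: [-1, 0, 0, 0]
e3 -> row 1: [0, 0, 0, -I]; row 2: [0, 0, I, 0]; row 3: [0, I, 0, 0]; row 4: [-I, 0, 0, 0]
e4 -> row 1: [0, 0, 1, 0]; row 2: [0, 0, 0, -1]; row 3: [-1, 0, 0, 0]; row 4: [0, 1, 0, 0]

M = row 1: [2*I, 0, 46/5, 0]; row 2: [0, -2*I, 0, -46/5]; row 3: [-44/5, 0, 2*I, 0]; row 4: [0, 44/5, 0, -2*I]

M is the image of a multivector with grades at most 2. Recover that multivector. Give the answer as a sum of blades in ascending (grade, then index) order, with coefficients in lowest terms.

Method: the blade images are trace-orthogonal — tr(rho(e_A) rho(e_B)^-1) = 4 if A = B and 0 otherwise — and rho(e_A)^-1 = (e_A)^2 * rho(e_A) with (e_A)^2 = +1 or -1, so the coefficient of e_A in the preimage is (e_A)^2 * tr(M rho(e_A))/4.
Nonzero projections over blades of grade <= 2: e4: (e4)^2 = -1, tr(M rho(e4)) = -36, coefficient 9; e14: (e14)^2 = +1, tr(M rho(e14)) = 4/5, coefficient 1/5; e23: (e23)^2 = -1, tr(M rho(e23)) = 8, coefficient -2. Every other blade of grade <= 2 projects to 0.
Answer: 9*e4 + 1/5*e14 - 2*e23


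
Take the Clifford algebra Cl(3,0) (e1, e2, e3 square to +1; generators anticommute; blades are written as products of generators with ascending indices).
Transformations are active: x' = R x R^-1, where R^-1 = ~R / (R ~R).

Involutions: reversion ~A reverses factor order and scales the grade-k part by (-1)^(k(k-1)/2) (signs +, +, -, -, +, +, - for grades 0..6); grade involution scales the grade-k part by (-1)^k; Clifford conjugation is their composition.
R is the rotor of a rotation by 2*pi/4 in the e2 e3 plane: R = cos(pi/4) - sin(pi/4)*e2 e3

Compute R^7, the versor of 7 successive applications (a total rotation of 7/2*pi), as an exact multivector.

Because a rotor carries half the rotation angle, composing 7 copies of this e2 e3-plane rotor multiplies the phase: 7*(pi/4) = 7*pi/4, hence R^7 = cos(7*pi/4) - sin(7*pi/4)*e2 e3.
cos(7*pi/4) = sqrt(2)/2 and sin(7*pi/4) = -sqrt(2)/2, so R^7 = sqrt(2)/2 + sqrt(2)/2*e2 e3. The net rotation is 3/2*pi (after discarding 1 full turn, each of which contributes a factor -1 to the rotor); the rotor keeps the half-angle phase exactly.
Answer: sqrt(2)/2 + sqrt(2)/2*e2 e3


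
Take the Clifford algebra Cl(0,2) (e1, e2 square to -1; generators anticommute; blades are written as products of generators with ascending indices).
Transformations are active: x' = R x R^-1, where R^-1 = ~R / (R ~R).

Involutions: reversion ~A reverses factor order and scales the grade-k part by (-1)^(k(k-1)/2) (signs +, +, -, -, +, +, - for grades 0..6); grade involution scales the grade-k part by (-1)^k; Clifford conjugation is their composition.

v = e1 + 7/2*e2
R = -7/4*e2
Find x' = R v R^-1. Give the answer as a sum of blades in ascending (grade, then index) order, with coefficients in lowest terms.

~R = -7/4*e2, and R ~R = -49/16, so R^-1 = ~R / (-49/16).
R v = 49/8 + 7/4*e1 e2
Answer: -e1 + 7/2*e2


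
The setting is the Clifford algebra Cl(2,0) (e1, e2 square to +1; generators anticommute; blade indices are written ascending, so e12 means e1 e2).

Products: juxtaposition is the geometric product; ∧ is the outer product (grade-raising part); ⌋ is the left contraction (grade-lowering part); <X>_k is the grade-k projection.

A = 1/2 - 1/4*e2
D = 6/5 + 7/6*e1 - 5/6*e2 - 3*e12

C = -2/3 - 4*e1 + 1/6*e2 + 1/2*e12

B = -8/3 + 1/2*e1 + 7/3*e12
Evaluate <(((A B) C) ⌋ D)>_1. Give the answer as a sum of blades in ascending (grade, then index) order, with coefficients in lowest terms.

step 1: -4/3 + 5/6*e1 + 2/3*e2 + 31/24*e12
step 2: -143/48 + 671/144*e1 + 59/12*e2 + 23/18*e12
step 3: 6901/4320 + 3247/288*e1 - 3311/288*e2 + 143/16*e12
step 4: 3247/288*e1 - 3311/288*e2
Answer: 3247/288*e1 - 3311/288*e2


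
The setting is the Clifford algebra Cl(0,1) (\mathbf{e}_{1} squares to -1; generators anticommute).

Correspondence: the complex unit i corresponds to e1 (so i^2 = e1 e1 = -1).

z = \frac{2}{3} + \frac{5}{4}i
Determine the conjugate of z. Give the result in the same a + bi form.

In blades: z = \frac{2}{3} + \frac{5}{4} e_{1}.
Conjugation here is Clifford conjugation: the scalar is fixed and the grade-1 and grade-2 blades all flip sign, giving \frac{2}{3} - \frac{5}{4} e_{1}; translating back:
Answer: \frac{2}{3} - \frac{5}{4}i


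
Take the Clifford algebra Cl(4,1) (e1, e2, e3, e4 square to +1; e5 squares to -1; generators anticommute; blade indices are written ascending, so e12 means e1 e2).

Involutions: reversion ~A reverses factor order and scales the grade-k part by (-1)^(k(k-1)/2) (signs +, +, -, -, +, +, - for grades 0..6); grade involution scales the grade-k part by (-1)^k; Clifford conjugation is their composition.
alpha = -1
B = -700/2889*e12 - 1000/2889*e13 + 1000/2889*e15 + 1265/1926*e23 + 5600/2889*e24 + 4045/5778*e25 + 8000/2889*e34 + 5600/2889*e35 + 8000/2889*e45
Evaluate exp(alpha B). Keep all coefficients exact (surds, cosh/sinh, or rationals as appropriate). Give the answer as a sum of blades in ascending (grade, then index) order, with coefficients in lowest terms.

B^2 term by term: the squares give (-700/2889)^2*(e12)^2 + (-1000/2889)^2*(e13)^2 + (1000/2889)^2*(e15)^2 + (1265/1926)^2*(e23)^2 + (5600/2889)^2*(e24)^2 + (4045/5778)^2*(e25)^2 + (8000/2889)^2*(e34)^2 + (5600/2889)^2*(e35)^2 + (8000/2889)^2*(e45)^2 = 490000/8346321*(-1) + 1000000/8346321*(-1) + 1000000/8346321*(+1) + 1600225/3709476*(-1) + 31360000/8346321*(-1) + 16362025/33385284*(+1) + 64000000/8346321*(-1) + 31360000/8346321*(+1) + 64000000/8346321*(+1) = 0 (each basis 2-blade squares to minus the product of its generators' squares); cross terms between blades sharing an index anticommute and cancel; the commuting (index-disjoint) pairs give grade-4 terms 2*c*c'*(blade product), which cancel blade by blade — e1234: -11200000/8346321 + 11200000/8346321 = 0; e1235: -7840000/8346321 + 4045000/8346321 + 1265000/2782107 = 0; e1245: -11200000/8346321 + 11200000/8346321 = 0; e1345: -16000000/8346321 + 16000000/8346321 = 0; e2345: 10120000/2782107 - 62720000/8346321 + 32360000/8346321 = 0 — confirming B is simple. So B^2 = 0.
B^2 = 0, so the series truncates immediately: exp(alpha B) = 1 + alpha B (parabolic case).
Answer: 1 + 700/2889*e12 + 1000/2889*e13 - 1000/2889*e15 - 1265/1926*e23 - 5600/2889*e24 - 4045/5778*e25 - 8000/2889*e34 - 5600/2889*e35 - 8000/2889*e45


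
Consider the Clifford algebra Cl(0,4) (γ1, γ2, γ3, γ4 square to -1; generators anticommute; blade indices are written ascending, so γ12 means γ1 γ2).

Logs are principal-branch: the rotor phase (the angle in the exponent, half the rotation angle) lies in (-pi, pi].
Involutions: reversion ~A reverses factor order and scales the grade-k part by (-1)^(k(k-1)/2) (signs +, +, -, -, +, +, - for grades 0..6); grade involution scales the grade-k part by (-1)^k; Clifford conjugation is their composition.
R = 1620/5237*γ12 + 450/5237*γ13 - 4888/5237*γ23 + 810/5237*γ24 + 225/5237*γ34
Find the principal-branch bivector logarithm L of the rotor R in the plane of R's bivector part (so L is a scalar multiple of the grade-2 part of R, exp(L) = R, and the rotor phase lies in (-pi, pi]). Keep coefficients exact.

The scalar part of R is 0, so the principal-branch rotor phase is pinned; divide the bivector part by its sine to get the unit plane — L is the phase times that plane.
Concretely: cos(phase) = 0 gives phase = ±pi/2, and since phase/sin(phase) is even the sign is immaterial: L = (phase/sin(phase)) * <R>_2 = (pi/2) * <R>_2.
Answer: 810*pi/5237*γ12 + 225*pi/5237*γ13 - 2444*pi/5237*γ23 + 405*pi/5237*γ24 + 225*pi/10474*γ34


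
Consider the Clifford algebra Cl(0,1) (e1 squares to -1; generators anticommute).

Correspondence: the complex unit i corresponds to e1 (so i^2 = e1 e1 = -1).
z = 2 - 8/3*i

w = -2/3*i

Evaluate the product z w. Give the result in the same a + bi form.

In blades: z = 2 - 8/3*e1, w = -2/3*e1.
Distribute z over w term by term (generator squares from the signature, products reordered to ascending indices): (2)*w = -4/3*e1; (-8/3*e1)*w = -16/9.
Sum: -16/9 - 4/3*e1; translating back through the correspondence:
Answer: -16/9 - 4/3*i


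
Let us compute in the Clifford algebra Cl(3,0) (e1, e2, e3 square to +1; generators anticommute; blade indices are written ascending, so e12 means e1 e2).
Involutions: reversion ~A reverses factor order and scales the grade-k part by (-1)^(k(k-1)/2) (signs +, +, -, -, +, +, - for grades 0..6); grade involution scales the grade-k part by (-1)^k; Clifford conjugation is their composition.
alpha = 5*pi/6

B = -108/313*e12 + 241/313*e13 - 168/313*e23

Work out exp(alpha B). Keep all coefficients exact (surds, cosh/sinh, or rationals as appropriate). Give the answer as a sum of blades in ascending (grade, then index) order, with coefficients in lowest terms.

B^2 term by term: the squares give (-108/313)^2*(e12)^2 + (241/313)^2*(e13)^2 + (-168/313)^2*(e23)^2 = 11664/97969*(-1) + 58081/97969*(-1) + 28224/97969*(-1) = -1 (each basis 2-blade squares to minus the product of its generators' squares); cross terms between blades sharing an index anticommute and cancel. So B^2 = -1.
B^2 = -1 — circular case — the even/odd split gives cos and sin: l = 1, alpha*l = 5*pi/6, so exp(alpha B) = cos(5*pi/6) + (sin(5*pi/6)/1)*B = -sqrt(3)/2 + (1/2)*B.
Answer: -sqrt(3)/2 - 54/313*e12 + 241/626*e13 - 84/313*e23


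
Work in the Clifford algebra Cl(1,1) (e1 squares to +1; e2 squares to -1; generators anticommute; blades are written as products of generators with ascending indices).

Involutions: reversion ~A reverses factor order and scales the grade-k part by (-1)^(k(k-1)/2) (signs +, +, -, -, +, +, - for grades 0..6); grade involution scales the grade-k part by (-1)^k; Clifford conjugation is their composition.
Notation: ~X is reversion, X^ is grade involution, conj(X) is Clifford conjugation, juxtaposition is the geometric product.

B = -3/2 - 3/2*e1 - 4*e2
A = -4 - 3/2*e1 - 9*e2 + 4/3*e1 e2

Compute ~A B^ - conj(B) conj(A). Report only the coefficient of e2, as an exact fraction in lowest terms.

first term: 159/4 + 19/12*e1 - 1/2*e2 + 19/2*e1 e2
second term: -111/4 - 163/12*e1 - 63/2*e2 + 19/2*e1 e2
Answer: 31


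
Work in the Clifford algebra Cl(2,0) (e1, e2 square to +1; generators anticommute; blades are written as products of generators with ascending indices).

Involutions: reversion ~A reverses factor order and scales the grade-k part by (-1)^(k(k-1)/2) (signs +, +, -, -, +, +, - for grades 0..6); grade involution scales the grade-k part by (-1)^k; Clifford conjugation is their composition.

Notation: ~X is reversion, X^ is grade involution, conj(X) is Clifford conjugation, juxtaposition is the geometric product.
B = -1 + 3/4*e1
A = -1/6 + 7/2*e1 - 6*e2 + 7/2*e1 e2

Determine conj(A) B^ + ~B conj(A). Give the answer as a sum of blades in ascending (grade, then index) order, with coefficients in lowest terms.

first term: 67/24 + 29/8*e1 - 69/8*e2 + 8*e1 e2
second term: -59/24 + 27/8*e1 - 69/8*e2 + 8*e1 e2
Answer: 1/3 + 7*e1 - 69/4*e2 + 16*e1 e2


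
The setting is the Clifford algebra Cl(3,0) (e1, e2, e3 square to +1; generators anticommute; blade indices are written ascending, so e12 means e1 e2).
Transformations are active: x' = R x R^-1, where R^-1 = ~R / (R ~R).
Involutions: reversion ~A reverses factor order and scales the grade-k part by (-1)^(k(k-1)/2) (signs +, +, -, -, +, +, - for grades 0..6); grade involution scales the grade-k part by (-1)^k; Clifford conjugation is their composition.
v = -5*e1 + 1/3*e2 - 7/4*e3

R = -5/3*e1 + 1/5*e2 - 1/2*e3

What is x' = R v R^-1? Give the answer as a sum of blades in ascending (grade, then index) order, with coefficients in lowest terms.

~R = -5/3*e1 + 1/5*e2 - 1/2*e3, and R ~R = 2761/900, so R^-1 = ~R / (2761/900).
R v = 371/40 + 4/9*e12 + 5/12*e13 - 11/60*e23
Answer: -14020/2761*e1 + 7256/8283*e2 - 14063/11044*e3


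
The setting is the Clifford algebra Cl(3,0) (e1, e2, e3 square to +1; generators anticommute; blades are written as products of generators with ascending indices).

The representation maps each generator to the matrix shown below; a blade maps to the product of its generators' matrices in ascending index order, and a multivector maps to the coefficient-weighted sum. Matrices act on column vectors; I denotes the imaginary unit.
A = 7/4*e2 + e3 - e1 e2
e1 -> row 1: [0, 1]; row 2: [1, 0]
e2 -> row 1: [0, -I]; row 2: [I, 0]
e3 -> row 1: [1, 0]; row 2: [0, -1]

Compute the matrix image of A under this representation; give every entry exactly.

Bivector images (products of the table entries): rho(e1 e2) = rho(e1)rho(e2) = row 1: [I, 0]; row 2: [0, -I].
M = (7/4)*rho(e2) + (1)*rho(e3) + (-1)*rho(e1 e2), summed entrywise:
Answer: row 1: [1 - I, -7*I/4]; row 2: [7*I/4, -1 + I]


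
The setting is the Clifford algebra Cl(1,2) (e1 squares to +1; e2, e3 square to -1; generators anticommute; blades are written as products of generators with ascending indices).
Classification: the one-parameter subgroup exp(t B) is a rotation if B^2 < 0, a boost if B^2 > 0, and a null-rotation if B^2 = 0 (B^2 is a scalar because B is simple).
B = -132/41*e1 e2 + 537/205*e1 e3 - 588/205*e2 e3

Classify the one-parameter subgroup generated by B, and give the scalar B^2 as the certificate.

B^2 term by term: the squares give (-132/41)^2*(e1 e2)^2 + (537/205)^2*(e1 e3)^2 + (-588/205)^2*(e2 e3)^2 = 17424/1681*(+1) + 288369/42025*(+1) + 345744/42025*(-1) = 9 (each basis 2-blade squares to minus the product of its generators' squares); cross terms between blades sharing an index anticommute and cancel. So B^2 = 9.
Answer: boost, certificate B^2 = 9. The scalar 9 is the complete invariant here: its sign names the subgroup type.


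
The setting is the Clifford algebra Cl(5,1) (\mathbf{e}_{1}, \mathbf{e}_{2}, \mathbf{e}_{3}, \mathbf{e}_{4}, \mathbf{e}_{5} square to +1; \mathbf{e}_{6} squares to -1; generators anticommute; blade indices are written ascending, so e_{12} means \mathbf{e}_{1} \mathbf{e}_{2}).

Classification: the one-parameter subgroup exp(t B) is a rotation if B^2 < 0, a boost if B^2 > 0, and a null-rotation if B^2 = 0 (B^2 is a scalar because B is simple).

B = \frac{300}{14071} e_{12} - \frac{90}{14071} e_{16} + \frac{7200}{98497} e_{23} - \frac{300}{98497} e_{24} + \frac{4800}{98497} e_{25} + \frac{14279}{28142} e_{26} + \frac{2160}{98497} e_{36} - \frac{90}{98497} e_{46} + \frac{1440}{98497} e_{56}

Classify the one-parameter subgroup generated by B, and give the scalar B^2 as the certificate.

B^2 term by term: the squares give (\frac{300}{14071})^2*(e_{12})^2 + (-\frac{90}{14071})^2*(e_{16})^2 + (\frac{7200}{98497})^2*(e_{23})^2 + (-\frac{300}{98497})^2*(e_{24})^2 + (\frac{4800}{98497})^2*(e_{25})^2 + (\frac{14279}{28142})^2*(e_{26})^2 + (\frac{2160}{98497})^2*(e_{36})^2 + (-\frac{90}{98497})^2*(e_{46})^2 + (\frac{1440}{98497})^2*(e_{56})^2 = \frac{90000}{197993041}*(-1) + \frac{8100}{197993041}*(+1) + \frac{51840000}{9701659009}*(-1) + \frac{90000}{9701659009}*(-1) + \frac{23040000}{9701659009}*(-1) + \frac{203889841}{791972164}*(+1) + \frac{4665600}{9701659009}*(+1) + \frac{8100}{9701659009}*(+1) + \frac{2073600}{9701659009}*(+1) = \frac{1}{4} (each basis 2-blade squares to minus the product of its generators' squares); cross terms between blades sharing an index anticommute and cancel; the commuting (index-disjoint) pairs give grade-4 terms 2*c*c'*(blade product), which cancel blade by blade — e_{1236}: \frac{1296000}{1385951287} - \frac{1296000}{1385951287} = 0; e_{1246}: -\frac{54000}{1385951287} + \frac{54000}{1385951287} = 0; e_{1256}: \frac{864000}{1385951287} - \frac{864000}{1385951287} = 0; e_{2346}: -\frac{1296000}{9701659009} + \frac{1296000}{9701659009} = 0; e_{2356}: \frac{20736000}{9701659009} - \frac{20736000}{9701659009} = 0; e_{2456}: -\frac{864000}{9701659009} + \frac{864000}{9701659009} = 0 — confirming B is simple. So B^2 = \frac{1}{4}.
Answer: boost, certificate B^2 = \frac{1}{4}. Key observation: B^2 = \frac{1}{4} is a conjugation invariant, so its sign decides the class regardless of the surface form of B.


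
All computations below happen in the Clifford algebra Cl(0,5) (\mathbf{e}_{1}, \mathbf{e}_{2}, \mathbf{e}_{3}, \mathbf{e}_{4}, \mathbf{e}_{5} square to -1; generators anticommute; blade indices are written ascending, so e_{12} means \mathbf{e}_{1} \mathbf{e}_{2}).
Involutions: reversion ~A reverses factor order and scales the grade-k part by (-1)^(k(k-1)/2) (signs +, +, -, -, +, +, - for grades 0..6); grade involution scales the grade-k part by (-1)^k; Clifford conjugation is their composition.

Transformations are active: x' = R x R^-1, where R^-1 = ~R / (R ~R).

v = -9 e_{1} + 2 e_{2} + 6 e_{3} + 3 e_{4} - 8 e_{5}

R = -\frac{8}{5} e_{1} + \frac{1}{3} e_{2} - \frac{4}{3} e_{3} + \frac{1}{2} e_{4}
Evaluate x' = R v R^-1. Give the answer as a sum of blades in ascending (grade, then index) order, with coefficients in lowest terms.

~R = -\frac{8}{5} e_{1} + \frac{1}{3} e_{2} - \frac{4}{3} e_{3} + \frac{1}{2} e_{4}, and R ~R = -\frac{4229}{900}, so R^-1 = ~R / (-\frac{4229}{900}).
R v = -\frac{257}{30} - \frac{1}{5} e_{12} - \frac{108}{5} e_{13} - \frac{3}{10} e_{14} + \frac{64}{5} e_{15} + \frac{14}{3} e_{23} - \frac{8}{3} e_{25} - 7 e_{34} + \frac{32}{3} e_{35} - 4 e_{45}
Answer: \frac{13389}{4229} e_{1} - \frac{3318}{4229} e_{2} - \frac{45934}{4229} e_{3} - \frac{4977}{4229} e_{4} + 8 e_{5}


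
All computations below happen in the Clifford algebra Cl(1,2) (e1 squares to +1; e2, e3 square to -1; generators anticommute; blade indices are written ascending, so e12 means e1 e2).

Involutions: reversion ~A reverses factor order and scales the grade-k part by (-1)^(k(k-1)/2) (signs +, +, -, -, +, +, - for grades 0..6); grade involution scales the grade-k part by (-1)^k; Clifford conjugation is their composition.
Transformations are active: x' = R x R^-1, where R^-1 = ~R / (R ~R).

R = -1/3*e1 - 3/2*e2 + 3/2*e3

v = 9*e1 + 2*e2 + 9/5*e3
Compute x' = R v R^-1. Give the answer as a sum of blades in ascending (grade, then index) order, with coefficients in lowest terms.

~R = -1/3*e1 - 3/2*e2 + 3/2*e3, and R ~R = -79/18, so R^-1 = ~R / (-79/18).
R v = -27/10 + 77/6*e12 - 141/10*e13 - 57/10*e23
Answer: -3717/395*e1 - 1519/395*e2 + 18/395*e3


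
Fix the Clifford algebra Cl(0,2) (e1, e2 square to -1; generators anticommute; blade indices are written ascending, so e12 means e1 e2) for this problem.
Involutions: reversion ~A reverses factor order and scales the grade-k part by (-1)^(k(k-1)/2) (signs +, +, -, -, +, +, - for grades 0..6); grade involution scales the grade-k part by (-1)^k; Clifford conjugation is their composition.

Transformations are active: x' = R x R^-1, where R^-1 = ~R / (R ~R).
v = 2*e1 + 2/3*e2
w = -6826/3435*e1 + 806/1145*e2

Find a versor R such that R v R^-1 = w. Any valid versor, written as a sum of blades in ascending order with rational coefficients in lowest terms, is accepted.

Key observation: q(v) = q(w) = -40/9 (sandwiches preserve the norm), so R = v + w = 44/3435*e1 + 4708/3435*e2 works whenever it is invertible — the component of v along it is kept and (v - w)/2 reverses, sending v to w.
Answer: 44/3435*e1 + 4708/3435*e2


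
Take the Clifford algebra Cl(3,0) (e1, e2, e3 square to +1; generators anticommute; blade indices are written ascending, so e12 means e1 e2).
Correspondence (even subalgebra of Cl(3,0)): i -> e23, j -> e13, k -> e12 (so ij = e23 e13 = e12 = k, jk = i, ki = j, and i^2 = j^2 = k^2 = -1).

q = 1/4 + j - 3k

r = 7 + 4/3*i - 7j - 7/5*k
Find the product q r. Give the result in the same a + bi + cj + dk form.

In blades: q = 1/4 - 3*e12 + e13, r = 7 - 7/5*e12 - 7*e13 + 4/3*e23.
Distribute q over r term by term (generator squares from the signature, products reordered to ascending indices): (1/4)*r = 7/4 - 7/20*e12 - 7/4*e13 + 1/3*e23; (-3*e12)*r = -21/5 - 21*e12 - 4*e13 - 21*e23; (e13)*r = 7 - 4/3*e12 + 7*e13 - 7/5*e23.
Sum: 91/20 - 1361/60*e12 + 5/4*e13 - 331/15*e23; translating back through the correspondence:
Answer: 91/20 - 331/15*i + 5/4*j - 1361/60*k


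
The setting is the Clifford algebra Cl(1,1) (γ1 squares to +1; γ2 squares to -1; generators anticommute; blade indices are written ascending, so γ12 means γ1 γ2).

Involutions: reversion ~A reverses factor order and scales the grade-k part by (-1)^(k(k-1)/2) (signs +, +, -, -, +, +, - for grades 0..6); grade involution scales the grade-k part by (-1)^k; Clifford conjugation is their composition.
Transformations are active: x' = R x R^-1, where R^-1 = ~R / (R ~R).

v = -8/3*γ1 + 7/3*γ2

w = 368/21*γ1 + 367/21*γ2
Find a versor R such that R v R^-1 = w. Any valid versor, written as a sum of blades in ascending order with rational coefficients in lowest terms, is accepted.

Since q(v) = q(w) = 5/3, the sum R = v + w = 104/7*γ1 + 416/21*γ2 does the job whenever invertible.
Answer: 104/7*γ1 + 416/21*γ2


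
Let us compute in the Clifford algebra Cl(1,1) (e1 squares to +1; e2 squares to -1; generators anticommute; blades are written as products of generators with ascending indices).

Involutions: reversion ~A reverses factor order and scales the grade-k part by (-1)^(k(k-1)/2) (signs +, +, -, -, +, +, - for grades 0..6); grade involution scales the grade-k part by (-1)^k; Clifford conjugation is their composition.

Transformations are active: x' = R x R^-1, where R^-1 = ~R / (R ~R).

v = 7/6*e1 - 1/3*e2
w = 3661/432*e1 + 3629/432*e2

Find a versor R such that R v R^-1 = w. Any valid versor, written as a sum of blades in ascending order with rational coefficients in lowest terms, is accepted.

Key observation: q(v) = q(w) = 5/4 (sandwiches preserve the norm), so R = v + w = 4165/432*e1 + 3485/432*e2 works whenever it is invertible — the component of v along it is kept and (v - w)/2 reverses, sending v to w.
Answer: 4165/432*e1 + 3485/432*e2


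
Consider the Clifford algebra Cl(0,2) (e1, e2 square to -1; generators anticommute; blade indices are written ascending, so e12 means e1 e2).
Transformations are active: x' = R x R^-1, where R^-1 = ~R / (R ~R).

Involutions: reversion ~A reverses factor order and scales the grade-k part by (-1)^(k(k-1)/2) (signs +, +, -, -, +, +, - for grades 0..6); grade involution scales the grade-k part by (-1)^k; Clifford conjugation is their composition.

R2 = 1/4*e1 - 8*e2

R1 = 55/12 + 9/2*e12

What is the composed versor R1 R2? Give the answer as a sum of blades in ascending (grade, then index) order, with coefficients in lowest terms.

Distribute over the terms of R1 (each basis-blade product reordered to ascending indices, repeated generators contracted through their squares):
(55/12) R2 = 55/48*e1 - 110/3*e2
(9/2*e12) R2 = 36*e1 + 9/8*e2
Summing the partial products and collecting blades:
Answer: 1783/48*e1 - 853/24*e2


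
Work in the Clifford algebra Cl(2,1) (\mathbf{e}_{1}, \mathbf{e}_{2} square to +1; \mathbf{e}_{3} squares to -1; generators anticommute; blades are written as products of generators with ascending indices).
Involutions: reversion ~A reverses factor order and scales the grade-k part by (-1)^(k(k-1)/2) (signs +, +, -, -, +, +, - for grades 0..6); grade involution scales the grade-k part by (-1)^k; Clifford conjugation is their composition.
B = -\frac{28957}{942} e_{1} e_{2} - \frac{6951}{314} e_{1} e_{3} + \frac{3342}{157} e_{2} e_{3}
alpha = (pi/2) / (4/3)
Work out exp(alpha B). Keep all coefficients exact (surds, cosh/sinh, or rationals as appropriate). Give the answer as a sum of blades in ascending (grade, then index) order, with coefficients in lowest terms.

B^2 term by term: the squares give (-\frac{28957}{942})^2*(e_{1} e_{2})^2 + (-\frac{6951}{314})^2*(e_{1} e_{3})^2 + (\frac{3342}{157})^2*(e_{2} e_{3})^2 = \frac{838507849}{887364}*(-1) + \frac{48316401}{98596}*(+1) + \frac{11168964}{24649}*(+1) = -\frac{16}{9} (each basis 2-blade squares to minus the product of its generators' squares); cross terms between blades sharing an index anticommute and cancel. So B^2 = -\frac{16}{9}.
B^2 = -\frac{16}{9} — the negative square puts this in the circular regime; l = \frac{4}{3}, alpha*l = \frac{\pi}{2}, so exp(alpha B) = cos(\frac{\pi}{2}) + (sin(\frac{\pi}{2})/(\frac{4}{3}))*B = 0 + (\frac{3}{4})*B.
Answer: - \frac{28957}{1256} e_{1} e_{2} - \frac{20853}{1256} e_{1} e_{3} + \frac{5013}{314} e_{2} e_{3}


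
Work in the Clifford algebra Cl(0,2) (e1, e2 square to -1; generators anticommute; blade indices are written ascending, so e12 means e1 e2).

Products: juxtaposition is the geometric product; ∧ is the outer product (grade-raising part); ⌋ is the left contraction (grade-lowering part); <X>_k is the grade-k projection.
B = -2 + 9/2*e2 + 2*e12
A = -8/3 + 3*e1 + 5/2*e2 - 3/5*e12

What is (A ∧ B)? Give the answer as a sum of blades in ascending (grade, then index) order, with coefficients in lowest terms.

step 1: 16/3 - 6*e1 - 17*e2 + 281/30*e12
Answer: 16/3 - 6*e1 - 17*e2 + 281/30*e12


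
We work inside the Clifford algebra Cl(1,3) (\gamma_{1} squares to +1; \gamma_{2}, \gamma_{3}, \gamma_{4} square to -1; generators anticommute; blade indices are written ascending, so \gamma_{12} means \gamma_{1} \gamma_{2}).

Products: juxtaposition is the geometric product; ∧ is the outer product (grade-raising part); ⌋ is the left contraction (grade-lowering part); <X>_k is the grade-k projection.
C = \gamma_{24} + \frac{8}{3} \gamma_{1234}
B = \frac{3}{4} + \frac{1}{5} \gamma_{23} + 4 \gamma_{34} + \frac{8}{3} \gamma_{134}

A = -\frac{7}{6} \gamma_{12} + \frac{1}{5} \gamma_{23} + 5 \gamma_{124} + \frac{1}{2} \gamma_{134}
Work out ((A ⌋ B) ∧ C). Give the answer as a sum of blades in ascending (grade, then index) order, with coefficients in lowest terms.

step 1: -\frac{103}{75}
step 2: -\frac{103}{75} \gamma_{24} - \frac{824}{225} \gamma_{1234}
Answer: -\frac{103}{75} \gamma_{24} - \frac{824}{225} \gamma_{1234}


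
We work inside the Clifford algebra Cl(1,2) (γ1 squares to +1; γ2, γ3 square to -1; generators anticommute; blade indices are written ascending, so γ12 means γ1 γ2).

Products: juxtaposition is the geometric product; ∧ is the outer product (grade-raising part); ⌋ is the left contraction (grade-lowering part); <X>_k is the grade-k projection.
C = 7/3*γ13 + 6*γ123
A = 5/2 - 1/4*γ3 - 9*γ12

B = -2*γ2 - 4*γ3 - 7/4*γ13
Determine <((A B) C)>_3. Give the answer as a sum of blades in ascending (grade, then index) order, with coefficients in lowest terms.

step 1: -1 - 281/16*γ1 - 5*γ2 - 10*γ3 - 35/8*γ13 - 65/4*γ23 + 36*γ123
step 2: -5429/24 + 445/6*γ1 - 231/4*γ2 - 1967/48*γ3 + 1175/12*γ12 - 97/3*γ13 - 843/8*γ23 + 17/3*γ123
step 3: 17/3*γ123
Answer: 17/3*γ123


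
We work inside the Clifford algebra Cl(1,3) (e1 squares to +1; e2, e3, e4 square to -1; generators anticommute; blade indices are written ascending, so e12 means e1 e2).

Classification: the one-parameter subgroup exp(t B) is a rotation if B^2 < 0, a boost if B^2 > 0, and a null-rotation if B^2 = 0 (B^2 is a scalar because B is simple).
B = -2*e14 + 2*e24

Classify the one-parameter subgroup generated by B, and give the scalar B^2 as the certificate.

B^2 term by term: the squares give (-2)^2*(e14)^2 + (2)^2*(e24)^2 = 4*(+1) + 4*(-1) = 0 (each basis 2-blade squares to minus the product of its generators' squares); cross terms between blades sharing an index anticommute and cancel. So B^2 = 0.
Answer: null-rotation, certificate B^2 = 0. The invariant at work: B^2 = 0 is unchanged by conjugation, hence its sign classifies the subgroup whatever basis B is written in.
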